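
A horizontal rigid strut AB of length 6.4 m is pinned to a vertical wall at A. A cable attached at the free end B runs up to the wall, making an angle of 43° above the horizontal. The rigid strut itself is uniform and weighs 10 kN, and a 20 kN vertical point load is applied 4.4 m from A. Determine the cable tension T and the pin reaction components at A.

ΣM about A: T·sin43°·6.4 − 10·3.2 − 20·4.4 = 0 → T = 120/(6.4·0.681998) = 27.4927 ≈ 27.49 kN.
ΣF_x = 0: A_x − T·cos43° = 0 → A_x = 27.4927 × 0.731354 = 20.11 kN.
ΣF_y = 0: A_y + T·sin43° − 10 − 20 = 0 → A_y = 30 − 27.4927 × 0.681998 = 11.25 kN.

T = 27.49 kN, A_x = 20.11 kN, A_y = 11.25 kN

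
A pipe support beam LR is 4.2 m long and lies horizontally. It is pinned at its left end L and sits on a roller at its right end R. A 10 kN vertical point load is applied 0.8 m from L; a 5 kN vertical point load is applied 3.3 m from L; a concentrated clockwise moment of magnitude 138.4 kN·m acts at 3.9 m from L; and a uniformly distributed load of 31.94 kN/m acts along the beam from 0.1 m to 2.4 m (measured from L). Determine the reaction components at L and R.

Resultant of the distributed load: 31.94 × 2.3 = 73.462 kN at 1.25 m from L.
ΣM about L: R_y·4.2 − 10·0.8 − 5·3.3 − 138.4 − (31.94·2.3)·1.25 = 0 → R_y = 254.7275/4.2 = 60.6494 ≈ 60.65 kN.
ΣF_y = 0: L_y + 60.6494 − 10 − 5 − 31.94·2.3 = 0 → L_y = 27.81 kN.
ΣF_x = 0: no horizontal applied forces, so L_x = 0.

L_x = 0, L_y = 27.81 kN, R_y = 60.65 kN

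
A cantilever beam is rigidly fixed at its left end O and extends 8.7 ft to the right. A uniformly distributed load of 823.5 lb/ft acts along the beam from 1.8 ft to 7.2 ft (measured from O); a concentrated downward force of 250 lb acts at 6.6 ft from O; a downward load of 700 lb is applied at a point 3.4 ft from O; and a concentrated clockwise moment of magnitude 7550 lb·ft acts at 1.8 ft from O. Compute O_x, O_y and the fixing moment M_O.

Resultant of the distributed load: 823.5 × 5.4 = 4446.9 lb at 4.5 ft from O.
ΣF_x = 0: O_x = 0.
ΣF_y = 0: O_y − 823.5·5.4 − 250 − 700 = 0 → O_y = 5397 lb.
ΣM about O: M_O − (823.5·5.4)·4.5 − 250·6.6 − 700·3.4 − 7550 = 0 → M_O = 31590 lb·ft.

O_x = 0, O_y = 5397 lb, M_O = 31590 lb·ft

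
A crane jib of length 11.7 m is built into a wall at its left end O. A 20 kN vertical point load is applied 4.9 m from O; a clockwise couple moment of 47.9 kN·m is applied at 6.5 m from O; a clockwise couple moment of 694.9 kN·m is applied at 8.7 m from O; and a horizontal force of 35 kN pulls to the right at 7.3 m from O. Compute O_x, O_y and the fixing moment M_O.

ΣF_x = 0: O_x + 35 = 0 → O_x = -35.00 kN.
ΣF_y = 0: O_y − 20 = 0 → O_y = 20.00 kN.
ΣM about O: M_O − 20·4.9 − 47.9 − 694.9 = 0 → M_O = 840.8 kN·m.

O_x = -35.00 kN, O_y = 20.00 kN, M_O = 840.8 kN·m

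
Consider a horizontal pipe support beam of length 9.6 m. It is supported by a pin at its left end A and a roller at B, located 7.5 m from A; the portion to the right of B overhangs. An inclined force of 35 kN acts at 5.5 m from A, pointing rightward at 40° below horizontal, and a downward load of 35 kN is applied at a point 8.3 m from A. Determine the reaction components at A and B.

Taking moments about A: B_y·7.5 − 35·sin40°·5.5 − 35·8.3 = 0 → B_y = 414.237/7.5 = 55.2316 ≈ 55.23 kN.
ΣF_y = 0: A_y + 55.2316 − 35·sin40° − 35 = 0 → A_y = 2.266 kN.
ΣF_x = 0: A_x + 35·cos40° = 0 → A_x = -26.81 kN.

A_x = -26.81 kN, A_y = 2.266 kN, B_y = 55.23 kN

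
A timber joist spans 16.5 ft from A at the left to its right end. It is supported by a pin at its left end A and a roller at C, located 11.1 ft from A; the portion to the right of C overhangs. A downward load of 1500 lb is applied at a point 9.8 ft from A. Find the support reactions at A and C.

A_x = 0, A_y = 175.7 lb, C_y = 1324 lb

Taking moments about A: C_y·11.1 − 1500·9.8 = 0 → C_y = 14700/11.1 = 1324.32 ≈ 1324 lb.
ΣF_y = 0: A_y + 1324.32 − 1500 = 0 → A_y = 175.7 lb.
ΣF_x = 0: no horizontal applied forces, so A_x = 0.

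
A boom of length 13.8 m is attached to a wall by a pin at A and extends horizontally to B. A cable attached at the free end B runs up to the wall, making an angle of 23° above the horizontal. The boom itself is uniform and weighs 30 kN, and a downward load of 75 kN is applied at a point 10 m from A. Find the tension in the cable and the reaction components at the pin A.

ΣM about A: T·sin23°·13.8 − 30·6.9 − 75·10 = 0 → T = 957/(13.8·0.390731) = 177.482 ≈ 177.5 kN.
ΣF_x = 0: A_x − T·cos23° = 0 → A_x = 177.482 × 0.920505 = 163.4 kN.
ΣF_y = 0: A_y + T·sin23° − 30 − 75 = 0 → A_y = 105 − 177.482 × 0.390731 = 35.65 kN.

T = 177.5 kN, A_x = 163.4 kN, A_y = 35.65 kN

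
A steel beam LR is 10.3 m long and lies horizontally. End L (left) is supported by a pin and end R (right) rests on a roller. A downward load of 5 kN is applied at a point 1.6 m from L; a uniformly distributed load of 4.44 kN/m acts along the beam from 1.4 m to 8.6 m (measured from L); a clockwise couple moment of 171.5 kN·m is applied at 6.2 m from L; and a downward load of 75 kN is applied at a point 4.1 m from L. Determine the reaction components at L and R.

Resultant of the distributed load: 4.44 × 7.2 = 31.968 kN at 5 m from L.
ΣM about L: R_y·10.3 − 5·1.6 − (4.44·7.2)·5 − 171.5 − 75·4.1 = 0 → R_y = 646.84/10.3 = 62.80 kN.
ΣF_y = 0: L_y + 62.8 − 5 − 4.44·7.2 − 75 = 0 → L_y = 49.17 kN.
ΣF_x = 0: no horizontal applied forces, so L_x = 0.

L_x = 0, L_y = 49.17 kN, R_y = 62.80 kN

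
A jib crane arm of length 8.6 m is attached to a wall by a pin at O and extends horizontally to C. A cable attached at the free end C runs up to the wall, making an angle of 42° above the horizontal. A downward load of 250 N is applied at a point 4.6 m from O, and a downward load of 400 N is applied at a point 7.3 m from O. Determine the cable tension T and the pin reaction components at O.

T = 707.3 N, O_x = 525.6 N, O_y = 176.7 N

ΣM about O: T·sin42°·8.6 − 250·4.6 − 400·7.3 = 0 → T = 4070/(8.6·0.669131) = 707.269 ≈ 707.3 N.
ΣF_x = 0: O_x − T·cos42° = 0 → O_x = 707.269 × 0.743145 = 525.6 N.
ΣF_y = 0: O_y + T·sin42° − 250 − 400 = 0 → O_y = 650 − 707.269 × 0.669131 = 176.7 N.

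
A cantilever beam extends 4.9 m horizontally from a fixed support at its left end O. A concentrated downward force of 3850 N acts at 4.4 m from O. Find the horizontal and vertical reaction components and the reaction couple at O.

O_x = 0, O_y = 3850 N, M_O = 16940 N·m

ΣF_x = 0: O_x = 0.
ΣF_y = 0: O_y − 3850 = 0 → O_y = 3850 N.
ΣM about O: M_O − 3850·4.4 = 0 → M_O = 16940 N·m.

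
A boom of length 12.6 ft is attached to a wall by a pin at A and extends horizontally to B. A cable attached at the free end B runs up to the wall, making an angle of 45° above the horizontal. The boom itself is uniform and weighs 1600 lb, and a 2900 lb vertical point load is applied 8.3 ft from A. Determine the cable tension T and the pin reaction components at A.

T = 3833 lb, A_x = 2710 lb, A_y = 1790 lb

ΣM about A: T·sin45°·12.6 − 1600·6.3 − 2900·8.3 = 0 → T = 34150/(12.6·0.707107) = 3832.97 ≈ 3833 lb.
ΣF_x = 0: A_x − T·cos45° = 0 → A_x = 3832.97 × 0.707107 = 2710 lb.
ΣF_y = 0: A_y + T·sin45° − 1600 − 2900 = 0 → A_y = 4500 − 3832.97 × 0.707107 = 1790 lb.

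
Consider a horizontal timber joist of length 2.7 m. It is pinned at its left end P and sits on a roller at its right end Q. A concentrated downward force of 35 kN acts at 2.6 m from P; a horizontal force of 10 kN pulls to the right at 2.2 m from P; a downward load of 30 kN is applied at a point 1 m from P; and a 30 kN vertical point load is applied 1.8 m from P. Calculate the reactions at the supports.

P_x = -10.00 kN, P_y = 30.19 kN, Q_y = 64.81 kN

ΣM about P: Q_y·2.7 − 35·2.6 − 30·1 − 30·1.8 = 0 → Q_y = 175/2.7 = 64.8148 ≈ 64.81 kN.
ΣF_y = 0: P_y + 64.8148 − 35 − 30 − 30 = 0 → P_y = 30.19 kN.
ΣF_x = 0: P_x + 10 = 0 → P_x = -10.00 kN.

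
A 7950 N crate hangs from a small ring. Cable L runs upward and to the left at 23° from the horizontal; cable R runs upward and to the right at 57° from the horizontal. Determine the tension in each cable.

T_L = 4397 N, T_R = 7431 N

ΣF_x = 0: −T_L·cos23° + T_R·cos57° = 0 → T_R = 1.69012·T_L.
ΣF_y = 0: T_L·sin23° + T_R·sin57° = 7950.
Substitute: T_L·(0.390731 + 1.69012·0.838671) = 7950 → T_L = 4396.67 ≈ 4397 N.
Then T_R = 1.69012 × 4396.67 = 7431 N.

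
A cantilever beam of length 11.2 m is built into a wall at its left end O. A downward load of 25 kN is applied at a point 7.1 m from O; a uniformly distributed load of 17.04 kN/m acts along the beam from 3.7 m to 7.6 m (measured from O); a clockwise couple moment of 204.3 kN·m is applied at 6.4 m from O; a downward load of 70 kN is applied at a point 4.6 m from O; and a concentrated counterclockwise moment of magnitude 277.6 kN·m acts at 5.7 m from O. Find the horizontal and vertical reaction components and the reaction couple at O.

O_x = 0, O_y = 161.5 kN, M_O = 801.7 kN·m

Resultant of the distributed load: 17.04 × 3.9 = 66.456 kN at 5.65 m from O.
ΣF_x = 0: O_x = 0.
ΣF_y = 0: O_y − 25 − 17.04·3.9 − 70 = 0 → O_y = 161.5 kN.
ΣM about O: M_O − 25·7.1 − (17.04·3.9)·5.65 − 204.3 − 70·4.6 + 277.6 = 0 → M_O = 801.7 kN·m.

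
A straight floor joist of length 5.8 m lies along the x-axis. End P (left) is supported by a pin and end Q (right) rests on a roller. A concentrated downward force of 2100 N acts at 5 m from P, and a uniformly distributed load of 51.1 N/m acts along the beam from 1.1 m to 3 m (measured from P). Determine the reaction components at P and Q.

P_x = 0, P_y = 352.4 N, Q_y = 1845 N

Resultant of the distributed load: 51.1 × 1.9 = 97.09 N at 2.05 m from P.
ΣM about P: Q_y·5.8 − 2100·5 − (51.1·1.9)·2.05 = 0 → Q_y = 10699.0345/5.8 = 1844.66 ≈ 1845 N.
ΣF_y = 0: P_y + 1844.66 − 2100 − 51.1·1.9 = 0 → P_y = 352.4 N.
ΣF_x = 0: no horizontal applied forces, so P_x = 0.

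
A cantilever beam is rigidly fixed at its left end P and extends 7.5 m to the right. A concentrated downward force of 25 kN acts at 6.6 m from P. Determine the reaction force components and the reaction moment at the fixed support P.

ΣF_x = 0: P_x = 0.
ΣF_y = 0: P_y − 25 = 0 → P_y = 25.00 kN.
ΣM about P: M_P − 25·6.6 = 0 → M_P = 165.0 kN·m.

P_x = 0, P_y = 25.00 kN, M_P = 165.0 kN·m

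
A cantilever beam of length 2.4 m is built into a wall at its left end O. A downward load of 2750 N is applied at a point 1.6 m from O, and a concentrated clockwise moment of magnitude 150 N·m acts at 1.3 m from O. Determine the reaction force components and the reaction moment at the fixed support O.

O_x = 0, O_y = 2750 N, M_O = 4550 N·m

ΣF_x = 0: O_x = 0.
ΣF_y = 0: O_y − 2750 = 0 → O_y = 2750 N.
ΣM about O: M_O − 2750·1.6 − 150 = 0 → M_O = 4550 N·m.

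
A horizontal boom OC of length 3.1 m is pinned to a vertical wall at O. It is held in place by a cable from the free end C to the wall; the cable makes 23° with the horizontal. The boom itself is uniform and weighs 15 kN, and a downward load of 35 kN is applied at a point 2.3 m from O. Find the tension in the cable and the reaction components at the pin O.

ΣM about O: T·sin23°·3.1 − 15·1.55 − 35·2.3 = 0 → T = 103.75/(3.1·0.390731) = 85.6542 ≈ 85.65 kN.
ΣF_x = 0: O_x − T·cos23° = 0 → O_x = 85.6542 × 0.920505 = 78.85 kN.
ΣF_y = 0: O_y + T·sin23° − 15 − 35 = 0 → O_y = 50 − 85.6542 × 0.390731 = 16.53 kN.

T = 85.65 kN, O_x = 78.85 kN, O_y = 16.53 kN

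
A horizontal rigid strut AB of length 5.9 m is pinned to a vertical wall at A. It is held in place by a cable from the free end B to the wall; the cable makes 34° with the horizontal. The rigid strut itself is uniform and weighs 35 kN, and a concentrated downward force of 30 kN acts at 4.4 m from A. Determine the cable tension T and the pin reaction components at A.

ΣM about A: T·sin34°·5.9 − 35·2.95 − 30·4.4 = 0 → T = 235.25/(5.9·0.559193) = 71.3043 ≈ 71.30 kN.
ΣF_x = 0: A_x − T·cos34° = 0 → A_x = 71.3043 × 0.829038 = 59.11 kN.
ΣF_y = 0: A_y + T·sin34° − 35 − 30 = 0 → A_y = 65 − 71.3043 × 0.559193 = 25.13 kN.

T = 71.30 kN, A_x = 59.11 kN, A_y = 25.13 kN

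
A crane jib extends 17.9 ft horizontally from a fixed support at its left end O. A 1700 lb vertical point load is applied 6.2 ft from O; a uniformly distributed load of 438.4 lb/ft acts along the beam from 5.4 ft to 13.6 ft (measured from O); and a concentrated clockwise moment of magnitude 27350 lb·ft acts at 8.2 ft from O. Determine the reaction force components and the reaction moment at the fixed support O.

O_x = 0, O_y = 5295 lb, M_O = 72040 lb·ft

Resultant of the distributed load: 438.4 × 8.2 = 3594.88 lb at 9.5 ft from O.
ΣF_x = 0: O_x = 0.
ΣF_y = 0: O_y − 1700 − 438.4·8.2 = 0 → O_y = 5295 lb.
ΣM about O: M_O − 1700·6.2 − (438.4·8.2)·9.5 − 27350 = 0 → M_O = 72040 lb·ft.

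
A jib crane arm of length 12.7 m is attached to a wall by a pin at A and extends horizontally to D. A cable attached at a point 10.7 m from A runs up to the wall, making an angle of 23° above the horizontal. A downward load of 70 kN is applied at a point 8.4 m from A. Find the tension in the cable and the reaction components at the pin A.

ΣM about A: T·sin23°·10.7 − 70·8.4 = 0 → T = 588/(10.7·0.390731) = 140.642 ≈ 140.6 kN.
ΣF_x = 0: A_x − T·cos23° = 0 → A_x = 140.642 × 0.920505 = 129.5 kN.
ΣF_y = 0: A_y + T·sin23° − 70 = 0 → A_y = 70 − 140.642 × 0.390731 = 15.05 kN.

T = 140.6 kN, A_x = 129.5 kN, A_y = 15.05 kN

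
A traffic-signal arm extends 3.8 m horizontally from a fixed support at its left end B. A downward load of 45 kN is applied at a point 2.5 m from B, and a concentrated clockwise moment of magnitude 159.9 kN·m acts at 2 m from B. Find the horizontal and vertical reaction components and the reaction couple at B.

ΣF_x = 0: B_x = 0.
ΣF_y = 0: B_y − 45 = 0 → B_y = 45.00 kN.
ΣM about B: M_B − 45·2.5 − 159.9 = 0 → M_B = 272.4 kN·m.

B_x = 0, B_y = 45.00 kN, M_B = 272.4 kN·m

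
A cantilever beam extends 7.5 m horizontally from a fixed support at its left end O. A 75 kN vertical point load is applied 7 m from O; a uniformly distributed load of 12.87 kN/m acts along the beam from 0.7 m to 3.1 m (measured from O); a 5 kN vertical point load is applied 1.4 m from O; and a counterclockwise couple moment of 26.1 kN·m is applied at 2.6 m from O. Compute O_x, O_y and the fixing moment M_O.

O_x = 0, O_y = 110.9 kN, M_O = 564.6 kN·m

Resultant of the distributed load: 12.87 × 2.4 = 30.888 kN at 1.9 m from O.
ΣF_x = 0: O_x = 0.
ΣF_y = 0: O_y − 75 − 12.87·2.4 − 5 = 0 → O_y = 110.9 kN.
ΣM about O: M_O − 75·7 − (12.87·2.4)·1.9 − 5·1.4 + 26.1 = 0 → M_O = 564.6 kN·m.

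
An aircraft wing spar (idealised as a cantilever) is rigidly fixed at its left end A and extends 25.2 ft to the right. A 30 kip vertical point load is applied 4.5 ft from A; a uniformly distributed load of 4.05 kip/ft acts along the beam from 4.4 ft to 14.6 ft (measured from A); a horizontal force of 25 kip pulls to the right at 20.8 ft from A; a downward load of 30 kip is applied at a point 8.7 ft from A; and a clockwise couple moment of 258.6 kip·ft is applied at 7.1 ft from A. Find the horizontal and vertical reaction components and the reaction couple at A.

Resultant of the distributed load: 4.05 × 10.2 = 41.31 kip at 9.5 ft from A.
ΣF_x = 0: A_x + 25 = 0 → A_x = -25.00 kip.
ΣF_y = 0: A_y − 30 − 4.05·10.2 − 30 = 0 → A_y = 101.3 kip.
ΣM about A: M_A − 30·4.5 − (4.05·10.2)·9.5 − 30·8.7 − 258.6 = 0 → M_A = 1047 kip·ft.

A_x = -25.00 kip, A_y = 101.3 kip, M_A = 1047 kip·ft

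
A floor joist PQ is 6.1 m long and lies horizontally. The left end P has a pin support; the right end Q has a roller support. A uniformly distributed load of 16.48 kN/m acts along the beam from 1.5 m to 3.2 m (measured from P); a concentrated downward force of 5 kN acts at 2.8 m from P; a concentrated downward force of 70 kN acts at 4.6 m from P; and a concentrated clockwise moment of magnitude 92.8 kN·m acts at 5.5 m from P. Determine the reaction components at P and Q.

P_x = 0, P_y = 21.93 kN, Q_y = 81.09 kN

Resultant of the distributed load: 16.48 × 1.7 = 28.016 kN at 2.35 m from P.
ΣM about P: Q_y·6.1 − (16.48·1.7)·2.35 − 5·2.8 − 70·4.6 − 92.8 = 0 → Q_y = 494.6376/6.1 = 81.0881 ≈ 81.09 kN.
ΣF_y = 0: P_y + 81.0881 − 16.48·1.7 − 5 − 70 = 0 → P_y = 21.93 kN.
ΣF_x = 0: no horizontal applied forces, so P_x = 0.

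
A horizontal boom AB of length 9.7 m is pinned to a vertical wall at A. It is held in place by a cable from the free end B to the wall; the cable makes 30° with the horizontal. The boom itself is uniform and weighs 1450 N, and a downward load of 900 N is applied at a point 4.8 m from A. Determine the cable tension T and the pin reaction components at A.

T = 2341 N, A_x = 2027 N, A_y = 1180 N

ΣM about A: T·sin30°·9.7 − 1450·4.85 − 900·4.8 = 0 → T = 11352.5/(9.7·0.5) = 2340.72 ≈ 2341 N.
ΣF_x = 0: A_x − T·cos30° = 0 → A_x = 2340.72 × 0.866025 = 2027 N.
ΣF_y = 0: A_y + T·sin30° − 1450 − 900 = 0 → A_y = 2350 − 2340.72 × 0.5 = 1180 N.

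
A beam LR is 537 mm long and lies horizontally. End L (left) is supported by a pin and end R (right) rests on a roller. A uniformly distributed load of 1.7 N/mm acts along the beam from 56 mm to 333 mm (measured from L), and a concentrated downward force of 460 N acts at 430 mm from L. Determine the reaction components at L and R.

L_x = 0, L_y = 392.0 N, R_y = 538.9 N

Resultant of the distributed load: 1.7 × 277 = 470.9 N at 194.5 mm from L.
Moments about L: R_y·537 − (1.7·277)·194.5 − 460·430 = 0 → R_y = 289390.05/537 = 538.901 ≈ 538.9 N.
ΣF_y = 0: L_y + 538.901 − 1.7·277 − 460 = 0 → L_y = 392.0 N.
ΣF_x = 0: no horizontal applied forces, so L_x = 0.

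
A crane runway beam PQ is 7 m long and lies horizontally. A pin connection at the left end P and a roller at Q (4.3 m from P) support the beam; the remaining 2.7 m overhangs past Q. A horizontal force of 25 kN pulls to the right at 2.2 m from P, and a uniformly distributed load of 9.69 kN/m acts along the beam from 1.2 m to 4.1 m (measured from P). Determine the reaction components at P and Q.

P_x = -25.00 kN, P_y = 10.78 kN, Q_y = 17.32 kN

Resultant of the distributed load: 9.69 × 2.9 = 28.101 kN at 2.65 m from P.
Taking moments about P: Q_y·4.3 − (9.69·2.9)·2.65 = 0 → Q_y = 74.46765/4.3 = 17.3181 ≈ 17.32 kN.
ΣF_y = 0: P_y + 17.3181 − 9.69·2.9 = 0 → P_y = 10.78 kN.
ΣF_x = 0: P_x + 25 = 0 → P_x = -25.00 kN.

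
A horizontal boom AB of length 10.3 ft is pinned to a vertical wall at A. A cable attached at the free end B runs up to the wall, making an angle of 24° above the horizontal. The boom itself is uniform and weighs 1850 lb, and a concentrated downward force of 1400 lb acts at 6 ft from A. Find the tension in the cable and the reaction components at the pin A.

ΣM about A: T·sin24°·10.3 − 1850·5.15 − 1400·6 = 0 → T = 17927.5/(10.3·0.406737) = 4279.26 ≈ 4279 lb.
ΣF_x = 0: A_x − T·cos24° = 0 → A_x = 4279.26 × 0.913545 = 3909 lb.
ΣF_y = 0: A_y + T·sin24° − 1850 − 1400 = 0 → A_y = 3250 − 4279.26 × 0.406737 = 1509 lb.

T = 4279 lb, A_x = 3909 lb, A_y = 1509 lb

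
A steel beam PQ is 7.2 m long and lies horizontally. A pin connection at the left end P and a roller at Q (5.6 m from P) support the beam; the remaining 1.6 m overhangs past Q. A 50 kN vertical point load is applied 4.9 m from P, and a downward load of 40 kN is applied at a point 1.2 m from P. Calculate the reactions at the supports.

Taking moments about P: Q_y·5.6 − 50·4.9 − 40·1.2 = 0 → Q_y = 293/5.6 = 52.3214 ≈ 52.32 kN.
ΣF_y = 0: P_y + 52.3214 − 50 − 40 = 0 → P_y = 37.68 kN.
ΣF_x = 0: no horizontal applied forces, so P_x = 0.

P_x = 0, P_y = 37.68 kN, Q_y = 52.32 kN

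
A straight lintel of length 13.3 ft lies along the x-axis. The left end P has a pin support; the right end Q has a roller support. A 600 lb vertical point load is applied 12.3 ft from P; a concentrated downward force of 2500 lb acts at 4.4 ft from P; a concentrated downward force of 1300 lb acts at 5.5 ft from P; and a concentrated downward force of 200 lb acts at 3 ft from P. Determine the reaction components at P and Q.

ΣM about P: Q_y·13.3 − 600·12.3 − 2500·4.4 − 1300·5.5 − 200·3 = 0 → Q_y = 26130/13.3 = 1964.66 ≈ 1965 lb.
ΣF_y = 0: P_y + 1964.66 − 600 − 2500 − 1300 − 200 = 0 → P_y = 2635 lb.
ΣF_x = 0: no horizontal applied forces, so P_x = 0.

P_x = 0, P_y = 2635 lb, Q_y = 1965 lb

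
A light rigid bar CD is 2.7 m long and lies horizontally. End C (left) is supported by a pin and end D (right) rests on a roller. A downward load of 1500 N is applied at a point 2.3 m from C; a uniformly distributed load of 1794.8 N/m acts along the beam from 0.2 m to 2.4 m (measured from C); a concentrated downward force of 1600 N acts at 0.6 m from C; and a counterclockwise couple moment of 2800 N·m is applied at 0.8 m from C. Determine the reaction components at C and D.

Resultant of the distributed load: 1794.8 × 2.2 = 3948.56 N at 1.3 m from C.
Taking moments about C: D_y·2.7 − 1500·2.3 − (1794.8·2.2)·1.3 − 1600·0.6 + 2800 = 0 → D_y = 6743.128/2.7 = 2497.45 ≈ 2497 N.
ΣF_y = 0: C_y + 2497.45 − 1500 − 1794.8·2.2 − 1600 = 0 → C_y = 4551 N.
ΣF_x = 0: no horizontal applied forces, so C_x = 0.

C_x = 0, C_y = 4551 N, D_y = 2497 N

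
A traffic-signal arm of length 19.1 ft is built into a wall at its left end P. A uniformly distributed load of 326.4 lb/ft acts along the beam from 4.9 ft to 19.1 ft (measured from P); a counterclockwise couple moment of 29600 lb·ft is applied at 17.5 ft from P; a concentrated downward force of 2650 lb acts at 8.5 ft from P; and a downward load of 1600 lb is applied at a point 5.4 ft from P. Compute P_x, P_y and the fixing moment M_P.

Resultant of the distributed load: 326.4 × 14.2 = 4634.88 lb at 12 ft from P.
ΣF_x = 0: P_x = 0.
ΣF_y = 0: P_y − 326.4·14.2 − 2650 − 1600 = 0 → P_y = 8885 lb.
ΣM about P: M_P − (326.4·14.2)·12 + 29600 − 2650·8.5 − 1600·5.4 = 0 → M_P = 57180 lb·ft.

P_x = 0, P_y = 8885 lb, M_P = 57180 lb·ft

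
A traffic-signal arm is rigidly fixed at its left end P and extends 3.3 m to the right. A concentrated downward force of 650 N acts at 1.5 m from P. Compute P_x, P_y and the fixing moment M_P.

ΣF_x = 0: P_x = 0.
ΣF_y = 0: P_y − 650 = 0 → P_y = 650.0 N.
ΣM about P: M_P − 650·1.5 = 0 → M_P = 975.0 N·m.

P_x = 0, P_y = 650.0 N, M_P = 975.0 N·m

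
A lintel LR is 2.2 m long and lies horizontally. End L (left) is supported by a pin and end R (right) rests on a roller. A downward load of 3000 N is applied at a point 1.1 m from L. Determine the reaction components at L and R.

L_x = 0, L_y = 1500 N, R_y = 1500 N

Taking moments about L: R_y·2.2 − 3000·1.1 = 0 → R_y = 3300/2.2 = 1500 N.
ΣF_y = 0: L_y + 1500 − 3000 = 0 → L_y = 1500 N.
ΣF_x = 0: no horizontal applied forces, so L_x = 0.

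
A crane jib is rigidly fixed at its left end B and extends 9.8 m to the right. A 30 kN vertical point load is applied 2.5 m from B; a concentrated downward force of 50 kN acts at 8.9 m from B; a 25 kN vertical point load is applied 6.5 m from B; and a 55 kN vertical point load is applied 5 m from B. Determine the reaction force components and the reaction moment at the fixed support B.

ΣF_x = 0: B_x = 0.
ΣF_y = 0: B_y − 30 − 50 − 25 − 55 = 0 → B_y = 160.0 kN.
ΣM about B: M_B − 30·2.5 − 50·8.9 − 25·6.5 − 55·5 = 0 → M_B = 957.5 kN·m.

B_x = 0, B_y = 160.0 kN, M_B = 957.5 kN·m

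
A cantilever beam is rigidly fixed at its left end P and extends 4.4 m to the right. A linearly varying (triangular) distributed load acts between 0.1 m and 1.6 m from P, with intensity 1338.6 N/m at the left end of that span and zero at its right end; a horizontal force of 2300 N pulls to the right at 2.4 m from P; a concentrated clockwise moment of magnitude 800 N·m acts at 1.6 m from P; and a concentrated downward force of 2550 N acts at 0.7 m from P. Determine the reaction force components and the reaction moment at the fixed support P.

P_x = -2300 N, P_y = 3554 N, M_P = 3187 N·m

Resultant of the triangular load: ½ × 1338.6 × 1.5 = 1003.95 N, acting at 0.6 m from P (one-third of the span from the peak).
ΣF_x = 0: P_x + 2300 = 0 → P_x = -2300 N.
ΣF_y = 0: P_y − ½·1338.6·1.5 − 2550 = 0 → P_y = 3554 N.
ΣM about P: M_P − (½·1338.6·1.5)·0.6 − 800 − 2550·0.7 = 0 → M_P = 3187 N·m.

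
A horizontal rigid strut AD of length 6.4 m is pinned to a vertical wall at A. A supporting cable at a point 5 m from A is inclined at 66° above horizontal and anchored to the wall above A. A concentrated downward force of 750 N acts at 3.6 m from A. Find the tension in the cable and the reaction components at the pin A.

ΣM about A: T·sin66°·5 − 750·3.6 = 0 → T = 2700/(5·0.913545) = 591.104 ≈ 591.1 N.
ΣF_x = 0: A_x − T·cos66° = 0 → A_x = 591.104 × 0.406737 = 240.4 N.
ΣF_y = 0: A_y + T·sin66° − 750 = 0 → A_y = 750 − 591.104 × 0.913545 = 210.0 N.

T = 591.1 N, A_x = 240.4 N, A_y = 210.0 N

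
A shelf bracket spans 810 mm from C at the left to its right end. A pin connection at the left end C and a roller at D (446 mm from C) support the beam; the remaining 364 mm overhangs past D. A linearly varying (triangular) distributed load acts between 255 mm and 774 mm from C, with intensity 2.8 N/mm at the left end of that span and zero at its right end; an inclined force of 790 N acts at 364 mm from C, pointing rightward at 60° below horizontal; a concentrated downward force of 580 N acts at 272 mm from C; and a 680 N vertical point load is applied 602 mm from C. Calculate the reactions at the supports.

Resultant of the triangular load: ½ × 2.8 × 519 = 726.6 N, acting at 428 mm from C (one-third of the span from the peak).
ΣM about C: D_y·446 − (½·2.8·519)·428 − 790·sin60°·364 − 580·272 − 680·602 = 0 → D_y = 1127140/446 = 2527.22 ≈ 2527 N.
ΣF_y = 0: C_y + 2527.22 − ½·2.8·519 − 790·sin60° − 580 − 680 = 0 → C_y = 143.5 N.
ΣF_x = 0: C_x + 790·cos60° = 0 → C_x = -395.0 N.

C_x = -395.0 N, C_y = 143.5 N, D_y = 2527 N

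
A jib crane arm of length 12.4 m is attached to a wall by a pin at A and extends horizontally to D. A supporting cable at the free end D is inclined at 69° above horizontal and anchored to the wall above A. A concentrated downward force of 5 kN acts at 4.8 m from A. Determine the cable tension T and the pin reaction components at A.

ΣM about A: T·sin69°·12.4 − 5·4.8 = 0 → T = 24/(12.4·0.93358) = 2.07318 ≈ 2.073 kN.
ΣF_x = 0: A_x − T·cos69° = 0 → A_x = 2.07318 × 0.358368 = 0.7430 kN.
ΣF_y = 0: A_y + T·sin69° − 5 = 0 → A_y = 5 − 2.07318 × 0.93358 = 3.065 kN.

T = 2.073 kN, A_x = 0.7430 kN, A_y = 3.065 kN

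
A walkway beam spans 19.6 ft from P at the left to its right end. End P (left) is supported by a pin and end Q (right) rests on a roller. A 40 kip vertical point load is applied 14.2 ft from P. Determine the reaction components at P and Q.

P_x = 0, P_y = 11.02 kip, Q_y = 28.98 kip

Taking moments about P: Q_y·19.6 − 40·14.2 = 0 → Q_y = 568/19.6 = 28.9796 ≈ 28.98 kip.
ΣF_y = 0: P_y + 28.9796 − 40 = 0 → P_y = 11.02 kip.
ΣF_x = 0: no horizontal applied forces, so P_x = 0.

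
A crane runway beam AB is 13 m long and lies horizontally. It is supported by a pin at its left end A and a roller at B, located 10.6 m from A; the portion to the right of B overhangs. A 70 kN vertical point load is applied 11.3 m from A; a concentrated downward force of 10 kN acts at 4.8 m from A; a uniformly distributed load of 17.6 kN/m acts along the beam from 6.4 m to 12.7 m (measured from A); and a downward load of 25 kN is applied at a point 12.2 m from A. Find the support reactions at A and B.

A_x = 0, A_y = 8.059 kN, B_y = 207.8 kN

Resultant of the distributed load: 17.6 × 6.3 = 110.88 kN at 9.55 m from A.
Moments about A: B_y·10.6 − 70·11.3 − 10·4.8 − (17.6·6.3)·9.55 − 25·12.2 = 0 → B_y = 2202.904/10.6 = 207.821 ≈ 207.8 kN.
ΣF_y = 0: A_y + 207.821 − 70 − 10 − 17.6·6.3 − 25 = 0 → A_y = 8.059 kN.
ΣF_x = 0: no horizontal applied forces, so A_x = 0.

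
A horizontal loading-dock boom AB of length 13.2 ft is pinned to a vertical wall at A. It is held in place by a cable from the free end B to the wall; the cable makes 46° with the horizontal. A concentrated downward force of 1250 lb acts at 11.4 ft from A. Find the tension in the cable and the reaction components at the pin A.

T = 1501 lb, A_x = 1043 lb, A_y = 170.5 lb

ΣM about A: T·sin46°·13.2 − 1250·11.4 = 0 → T = 14250/(13.2·0.71934) = 1500.74 ≈ 1501 lb.
ΣF_x = 0: A_x − T·cos46° = 0 → A_x = 1500.74 × 0.694658 = 1043 lb.
ΣF_y = 0: A_y + T·sin46° − 1250 = 0 → A_y = 1250 − 1500.74 × 0.71934 = 170.5 lb.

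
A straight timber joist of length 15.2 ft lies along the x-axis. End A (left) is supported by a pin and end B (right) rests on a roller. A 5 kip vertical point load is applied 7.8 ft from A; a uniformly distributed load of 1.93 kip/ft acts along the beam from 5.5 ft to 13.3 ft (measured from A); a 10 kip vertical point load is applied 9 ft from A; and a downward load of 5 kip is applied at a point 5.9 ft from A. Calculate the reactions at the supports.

Resultant of the distributed load: 1.93 × 7.8 = 15.054 kip at 9.4 ft from A.
ΣM about A: B_y·15.2 − 5·7.8 − (1.93·7.8)·9.4 − 10·9 − 5·5.9 = 0 → B_y = 300.0076/15.2 = 19.7373 ≈ 19.74 kip.
ΣF_y = 0: A_y + 19.7373 − 5 − 1.93·7.8 − 10 − 5 = 0 → A_y = 15.32 kip.
ΣF_x = 0: no horizontal applied forces, so A_x = 0.

A_x = 0, A_y = 15.32 kip, B_y = 19.74 kip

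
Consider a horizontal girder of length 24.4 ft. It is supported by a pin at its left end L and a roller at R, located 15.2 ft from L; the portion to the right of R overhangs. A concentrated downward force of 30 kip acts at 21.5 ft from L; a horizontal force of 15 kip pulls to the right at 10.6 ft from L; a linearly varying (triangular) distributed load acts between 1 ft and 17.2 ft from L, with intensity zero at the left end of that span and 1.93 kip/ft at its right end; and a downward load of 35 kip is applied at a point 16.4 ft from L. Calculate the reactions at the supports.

L_x = -15.00 kip, L_y = -11.70 kip, R_y = 92.33 kip

Resultant of the triangular load: ½ × 1.93 × 16.2 = 15.633 kip, acting at 11.8 ft from L (one-third of the span from the peak).
ΣM about L: R_y·15.2 − 30·21.5 − (½·1.93·16.2)·11.8 − 35·16.4 = 0 → R_y = 1403.4694/15.2 = 92.3335 ≈ 92.33 kip.
ΣF_y = 0: L_y + 92.3335 − 30 − ½·1.93·16.2 − 35 = 0 → L_y = -11.70 kip.
ΣF_x = 0: L_x + 15 = 0 → L_x = -15.00 kip.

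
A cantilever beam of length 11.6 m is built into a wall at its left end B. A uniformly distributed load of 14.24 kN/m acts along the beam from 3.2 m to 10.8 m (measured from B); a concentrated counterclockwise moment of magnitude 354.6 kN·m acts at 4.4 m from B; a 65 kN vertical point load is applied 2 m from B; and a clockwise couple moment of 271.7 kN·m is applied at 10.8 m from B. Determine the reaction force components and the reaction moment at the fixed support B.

B_x = 0, B_y = 173.2 kN, M_B = 804.7 kN·m

Resultant of the distributed load: 14.24 × 7.6 = 108.224 kN at 7 m from B.
ΣF_x = 0: B_x = 0.
ΣF_y = 0: B_y − 14.24·7.6 − 65 = 0 → B_y = 173.2 kN.
ΣM about B: M_B − (14.24·7.6)·7 + 354.6 − 65·2 − 271.7 = 0 → M_B = 804.7 kN·m.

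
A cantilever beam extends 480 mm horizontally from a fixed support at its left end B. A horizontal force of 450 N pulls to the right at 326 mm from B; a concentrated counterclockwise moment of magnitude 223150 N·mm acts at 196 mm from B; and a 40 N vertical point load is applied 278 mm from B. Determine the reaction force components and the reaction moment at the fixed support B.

ΣF_x = 0: B_x + 450 = 0 → B_x = -450.0 N.
ΣF_y = 0: B_y − 40 = 0 → B_y = 40.00 N.
ΣM about B: M_B + 223150 − 40·278 = 0 → M_B = -212000 N·mm.

B_x = -450.0 N, B_y = 40.00 N, M_B = -212000 N·mm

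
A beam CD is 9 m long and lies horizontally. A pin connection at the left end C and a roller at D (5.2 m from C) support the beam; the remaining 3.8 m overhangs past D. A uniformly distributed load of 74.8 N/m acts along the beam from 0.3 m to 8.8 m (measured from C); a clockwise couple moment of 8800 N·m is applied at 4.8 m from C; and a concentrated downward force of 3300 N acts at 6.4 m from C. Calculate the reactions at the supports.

C_x = 0, C_y = -2374 N, D_y = 6310 N

Resultant of the distributed load: 74.8 × 8.5 = 635.8 N at 4.55 m from C.
ΣM about C: D_y·5.2 − (74.8·8.5)·4.55 − 8800 − 3300·6.4 = 0 → D_y = 32812.89/5.2 = 6310.17 ≈ 6310 N.
ΣF_y = 0: C_y + 6310.17 − 74.8·8.5 − 3300 = 0 → C_y = -2374 N.
ΣF_x = 0: no horizontal applied forces, so C_x = 0.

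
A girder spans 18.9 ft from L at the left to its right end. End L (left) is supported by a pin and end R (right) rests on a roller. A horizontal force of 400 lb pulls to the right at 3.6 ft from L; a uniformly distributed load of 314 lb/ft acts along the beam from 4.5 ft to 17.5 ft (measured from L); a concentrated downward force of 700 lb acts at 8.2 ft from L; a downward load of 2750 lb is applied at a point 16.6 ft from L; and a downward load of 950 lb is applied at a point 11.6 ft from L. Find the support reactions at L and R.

L_x = -400.0 lb, L_y = 2804 lb, R_y = 5678 lb

Resultant of the distributed load: 314 × 13 = 4082 lb at 11 ft from L.
Moments about L: R_y·18.9 − (314·13)·11 − 700·8.2 − 2750·16.6 − 950·11.6 = 0 → R_y = 107312/18.9 = 5677.88 ≈ 5678 lb.
ΣF_y = 0: L_y + 5677.88 − 314·13 − 700 − 2750 − 950 = 0 → L_y = 2804 lb.
ΣF_x = 0: L_x + 400 = 0 → L_x = -400.0 lb.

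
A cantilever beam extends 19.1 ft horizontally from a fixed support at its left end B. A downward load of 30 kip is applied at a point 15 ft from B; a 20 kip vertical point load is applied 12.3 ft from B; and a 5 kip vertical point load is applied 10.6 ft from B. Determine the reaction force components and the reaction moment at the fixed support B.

B_x = 0, B_y = 55.00 kip, M_B = 749.0 kip·ft

ΣF_x = 0: B_x = 0.
ΣF_y = 0: B_y − 30 − 20 − 5 = 0 → B_y = 55.00 kip.
ΣM about B: M_B − 30·15 − 20·12.3 − 5·10.6 = 0 → M_B = 749.0 kip·ft.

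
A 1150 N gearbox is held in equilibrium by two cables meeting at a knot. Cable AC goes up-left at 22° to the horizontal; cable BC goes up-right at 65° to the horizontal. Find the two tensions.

ΣF_x = 0: −T_AC·cos22° + T_BC·cos65° = 0 → T_BC = 2.1939·T_AC.
ΣF_y = 0: T_AC·sin22° + T_BC·sin65° = 1150.
Substitute: T_AC·(0.374607 + 2.1939·0.906308) = 1150 → T_AC = 486.679 ≈ 486.7 N.
Then T_BC = 2.1939 × 486.679 = 1068 N.

T_AC = 486.7 N, T_BC = 1068 N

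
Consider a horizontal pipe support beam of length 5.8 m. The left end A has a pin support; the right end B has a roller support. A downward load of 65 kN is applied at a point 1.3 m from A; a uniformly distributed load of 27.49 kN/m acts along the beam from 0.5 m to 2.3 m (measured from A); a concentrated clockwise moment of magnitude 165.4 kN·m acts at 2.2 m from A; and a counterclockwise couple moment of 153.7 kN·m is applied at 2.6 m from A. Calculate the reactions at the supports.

Resultant of the distributed load: 27.49 × 1.8 = 49.482 kN at 1.4 m from A.
ΣM about A: B_y·5.8 − 65·1.3 − (27.49·1.8)·1.4 − 165.4 + 153.7 = 0 → B_y = 165.4748/5.8 = 28.5301 ≈ 28.53 kN.
ΣF_y = 0: A_y + 28.5301 − 65 − 27.49·1.8 = 0 → A_y = 85.95 kN.
ΣF_x = 0: no horizontal applied forces, so A_x = 0.

A_x = 0, A_y = 85.95 kN, B_y = 28.53 kN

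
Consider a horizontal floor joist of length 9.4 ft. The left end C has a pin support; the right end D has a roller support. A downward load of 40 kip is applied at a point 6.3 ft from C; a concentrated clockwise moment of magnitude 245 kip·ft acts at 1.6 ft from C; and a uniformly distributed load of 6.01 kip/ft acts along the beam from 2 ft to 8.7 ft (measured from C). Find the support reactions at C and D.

C_x = 0, C_y = 4.477 kip, D_y = 75.79 kip

Resultant of the distributed load: 6.01 × 6.7 = 40.267 kip at 5.35 ft from C.
Moments about C: D_y·9.4 − 40·6.3 − 245 − (6.01·6.7)·5.35 = 0 → D_y = 712.42845/9.4 = 75.7903 ≈ 75.79 kip.
ΣF_y = 0: C_y + 75.7903 − 40 − 6.01·6.7 = 0 → C_y = 4.477 kip.
ΣF_x = 0: no horizontal applied forces, so C_x = 0.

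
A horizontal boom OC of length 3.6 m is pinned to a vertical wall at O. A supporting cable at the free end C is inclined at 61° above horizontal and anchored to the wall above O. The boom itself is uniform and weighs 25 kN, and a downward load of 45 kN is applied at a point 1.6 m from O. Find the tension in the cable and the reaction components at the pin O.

T = 37.16 kN, O_x = 18.02 kN, O_y = 37.50 kN

ΣM about O: T·sin61°·3.6 − 25·1.8 − 45·1.6 = 0 → T = 117/(3.6·0.87462) = 37.159 ≈ 37.16 kN.
ΣF_x = 0: O_x − T·cos61° = 0 → O_x = 37.159 × 0.48481 = 18.02 kN.
ΣF_y = 0: O_y + T·sin61° − 25 − 45 = 0 → O_y = 70 − 37.159 × 0.87462 = 37.50 kN.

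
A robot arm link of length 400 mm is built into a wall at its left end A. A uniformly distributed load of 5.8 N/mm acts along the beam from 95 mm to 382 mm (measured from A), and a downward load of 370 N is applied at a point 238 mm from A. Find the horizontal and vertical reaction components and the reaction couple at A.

A_x = 0, A_y = 2035 N, M_A = 485100 N·mm

Resultant of the distributed load: 5.8 × 287 = 1664.6 N at 238.5 mm from A.
ΣF_x = 0: A_x = 0.
ΣF_y = 0: A_y − 5.8·287 − 370 = 0 → A_y = 2035 N.
ΣM about A: M_A − (5.8·287)·238.5 − 370·238 = 0 → M_A = 485100 N·mm.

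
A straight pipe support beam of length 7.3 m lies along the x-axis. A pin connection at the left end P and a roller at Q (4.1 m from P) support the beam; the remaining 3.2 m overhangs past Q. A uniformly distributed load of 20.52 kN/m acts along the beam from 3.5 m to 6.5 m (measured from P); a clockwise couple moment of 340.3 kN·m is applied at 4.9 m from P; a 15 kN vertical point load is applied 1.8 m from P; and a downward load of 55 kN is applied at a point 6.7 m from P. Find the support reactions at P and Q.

Resultant of the distributed load: 20.52 × 3 = 61.56 kN at 5 m from P.
Moments about P: Q_y·4.1 − (20.52·3)·5 − 340.3 − 15·1.8 − 55·6.7 = 0 → Q_y = 1043.6/4.1 = 254.537 ≈ 254.5 kN.
ΣF_y = 0: P_y + 254.537 − 20.52·3 − 15 − 55 = 0 → P_y = -123.0 kN.
ΣF_x = 0: no horizontal applied forces, so P_x = 0.

P_x = 0, P_y = -123.0 kN, Q_y = 254.5 kN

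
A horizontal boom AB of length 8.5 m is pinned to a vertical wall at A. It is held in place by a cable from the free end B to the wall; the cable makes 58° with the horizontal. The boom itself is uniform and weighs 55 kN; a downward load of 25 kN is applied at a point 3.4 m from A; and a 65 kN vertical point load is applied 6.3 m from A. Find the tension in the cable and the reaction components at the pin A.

ΣM about A: T·sin58°·8.5 − 55·4.25 − 25·3.4 − 65·6.3 = 0 → T = 728.25/(8.5·0.848048) = 101.028 ≈ 101.0 kN.
ΣF_x = 0: A_x − T·cos58° = 0 → A_x = 101.028 × 0.529919 = 53.54 kN.
ΣF_y = 0: A_y + T·sin58° − 55 − 25 − 65 = 0 → A_y = 145 − 101.028 × 0.848048 = 59.32 kN.

T = 101.0 kN, A_x = 53.54 kN, A_y = 59.32 kN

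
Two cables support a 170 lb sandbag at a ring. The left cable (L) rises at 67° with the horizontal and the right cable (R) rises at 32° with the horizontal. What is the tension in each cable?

ΣF_x = 0: −T_L·cos67° + T_R·cos32° = 0 → T_R = 0.460742·T_L.
ΣF_y = 0: T_L·sin67° + T_R·sin32° = 170.
Substitute: T_L·(0.920505 + 0.460742·0.529919) = 170 → T_L = 145.965 ≈ 146.0 lb.
Then T_R = 0.460742 × 145.965 = 67.25 lb.

T_L = 146.0 lb, T_R = 67.25 lb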